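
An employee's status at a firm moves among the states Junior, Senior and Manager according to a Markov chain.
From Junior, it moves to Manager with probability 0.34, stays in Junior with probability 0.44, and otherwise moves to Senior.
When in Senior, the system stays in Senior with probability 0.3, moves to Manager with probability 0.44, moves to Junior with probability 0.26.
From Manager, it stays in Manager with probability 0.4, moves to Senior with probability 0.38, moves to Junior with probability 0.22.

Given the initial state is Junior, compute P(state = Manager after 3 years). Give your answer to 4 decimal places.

0.3921

Propagate the distribution vector 3 years from Junior.
After 0 years: (1.0000, 0.0000, 0.0000)
After 1 year: (0.4400, 0.2200, 0.3400)
After 2 years: (0.3256, 0.2920, 0.3824)
After 3 years: (0.3033, 0.3045, 0.3921)
P(in Manager after 3 years) = 0.3921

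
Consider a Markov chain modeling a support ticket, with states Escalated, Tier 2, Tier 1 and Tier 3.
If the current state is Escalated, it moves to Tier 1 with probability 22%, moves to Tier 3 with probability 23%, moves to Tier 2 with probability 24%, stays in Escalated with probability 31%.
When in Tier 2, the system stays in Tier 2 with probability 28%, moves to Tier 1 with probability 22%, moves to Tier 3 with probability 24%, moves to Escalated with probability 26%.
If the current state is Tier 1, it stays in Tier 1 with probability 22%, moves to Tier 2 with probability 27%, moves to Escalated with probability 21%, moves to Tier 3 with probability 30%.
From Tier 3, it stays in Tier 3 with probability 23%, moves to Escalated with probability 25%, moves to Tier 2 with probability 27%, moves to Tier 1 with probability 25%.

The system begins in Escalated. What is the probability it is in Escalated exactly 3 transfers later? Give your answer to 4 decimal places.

Propagate the distribution vector 3 transfers from Escalated.
After 0 transfers: (1.0000, 0.0000, 0.0000, 0.0000)
After 1 transfer: (0.3100, 0.2400, 0.2200, 0.2300)
After 2 transfers: (0.2622, 0.2631, 0.2269, 0.2478)
After 3 transfers: (0.2593, 0.2648, 0.2274, 0.2485)
P(in Escalated after 3 transfers) = 0.2593

0.2593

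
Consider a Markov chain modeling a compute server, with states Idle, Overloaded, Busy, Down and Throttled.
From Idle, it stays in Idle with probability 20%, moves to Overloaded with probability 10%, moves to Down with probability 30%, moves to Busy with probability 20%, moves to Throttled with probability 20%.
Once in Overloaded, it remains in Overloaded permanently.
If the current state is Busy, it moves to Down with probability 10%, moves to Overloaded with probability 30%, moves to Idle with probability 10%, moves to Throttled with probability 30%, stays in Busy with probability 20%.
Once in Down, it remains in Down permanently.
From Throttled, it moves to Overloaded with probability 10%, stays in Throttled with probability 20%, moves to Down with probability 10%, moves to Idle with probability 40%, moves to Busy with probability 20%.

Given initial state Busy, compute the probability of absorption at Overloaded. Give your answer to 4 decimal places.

Let h(s) be the probability of absorption at Overloaded starting from transient state s. Then h(Overloaded) = 1 and h(Down) = 0. By first-step analysis:
h(Idle) = 0.2·h(Idle) + 0.1·1 + 0.2·h(Busy) + 0.3·0 + 0.2·h(Throttled)
h(Busy) = 0.1·h(Idle) + 0.3·1 + 0.2·h(Busy) + 0.1·0 + 0.3·h(Throttled)
h(Throttled) = 0.4·h(Idle) + 0.1·1 + 0.2·h(Busy) + 0.1·0 + 0.2·h(Throttled)
Solving: h(Idle) = 0.3933, h(Busy) = 0.6011, h(Throttled) = 0.4719.
Starting from Busy, the probability is 0.6011.

0.6011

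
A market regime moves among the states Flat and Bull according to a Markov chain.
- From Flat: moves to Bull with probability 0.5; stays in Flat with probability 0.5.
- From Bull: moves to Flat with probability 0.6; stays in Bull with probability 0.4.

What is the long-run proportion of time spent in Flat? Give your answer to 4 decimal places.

0.5455

Let the stationary distribution be π with π = πP and π_1 + π_2 = 1.
π_1 = 0.5·π_1 + 0.6·π_2
Solving with the normalization constraint gives π = (0.5455, 0.4545).
So the stationary probability of Flat is 0.5455.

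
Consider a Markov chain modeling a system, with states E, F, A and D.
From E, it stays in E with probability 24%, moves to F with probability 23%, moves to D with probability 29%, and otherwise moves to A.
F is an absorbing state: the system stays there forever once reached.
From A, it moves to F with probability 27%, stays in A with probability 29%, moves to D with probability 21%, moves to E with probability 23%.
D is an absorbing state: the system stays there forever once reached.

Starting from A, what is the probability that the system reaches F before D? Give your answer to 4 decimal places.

0.5328

Let h(s) be the probability of absorption at F starting from transient state s. Then h(F) = 1 and h(D) = 0. By first-step analysis:
h(E) = 0.24·h(E) + 0.23·1 + 0.24·h(A) + 0.29·0
h(A) = 0.23·h(E) + 0.27·1 + 0.29·h(A) + 0.21·0
Solving: h(E) = 0.4709, h(A) = 0.5328.
Starting from A, the probability is 0.5328.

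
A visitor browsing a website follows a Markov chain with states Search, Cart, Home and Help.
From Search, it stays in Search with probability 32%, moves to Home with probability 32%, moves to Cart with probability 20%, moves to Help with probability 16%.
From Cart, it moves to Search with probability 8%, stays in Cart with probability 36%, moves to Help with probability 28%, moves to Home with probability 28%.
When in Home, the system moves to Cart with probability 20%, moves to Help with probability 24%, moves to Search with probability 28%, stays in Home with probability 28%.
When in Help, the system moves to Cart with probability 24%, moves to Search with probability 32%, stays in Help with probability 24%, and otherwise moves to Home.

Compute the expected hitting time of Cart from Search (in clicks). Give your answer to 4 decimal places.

4.8089

Let t(s) be the expected number of clicks to first reach Cart from state s, with t(Cart) = 0. Conditioning on the first click:
t(Search) = 1 + 0.32·t(Search) + 0.32·t(Home) + 0.16·t(Help)
t(Home) = 1 + 0.28·t(Search) + 0.28·t(Home) + 0.24·t(Help)
t(Help) = 1 + 0.32·t(Search) + 0.2·t(Home) + 0.24·t(Help)
Solving: t(Search) = 4.8089, t(Home) = 4.7930, t(Help) = 4.6019.
Expected clicks from Search to Cart: 4.8089.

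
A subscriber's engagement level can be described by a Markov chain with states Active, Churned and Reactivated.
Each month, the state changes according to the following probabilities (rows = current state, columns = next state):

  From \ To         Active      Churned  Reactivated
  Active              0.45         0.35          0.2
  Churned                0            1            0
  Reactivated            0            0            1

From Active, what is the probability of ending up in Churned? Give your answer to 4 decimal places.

Let h(s) be the probability of absorption at Churned starting from transient state s. Then h(Churned) = 1 and h(Reactivated) = 0. By first-step analysis:
h(Active) = 0.45·h(Active) + 0.35·1 + 0.2·0
Solving: h(Active) = 0.6364.
Starting from Active, the probability is 0.6364.

0.6364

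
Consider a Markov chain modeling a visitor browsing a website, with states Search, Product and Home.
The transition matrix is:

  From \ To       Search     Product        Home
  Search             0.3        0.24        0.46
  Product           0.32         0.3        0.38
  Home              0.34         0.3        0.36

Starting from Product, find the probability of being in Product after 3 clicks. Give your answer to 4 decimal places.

Propagate the distribution vector 3 clicks from Product.
After 0 clicks: (0.0000, 1.0000, 0.0000)
After 1 click: (0.3200, 0.3000, 0.3800)
After 2 clicks: (0.3212, 0.2808, 0.3980)
After 3 clicks: (0.3215, 0.2807, 0.3977)
P(in Product after 3 clicks) = 0.2807

0.2807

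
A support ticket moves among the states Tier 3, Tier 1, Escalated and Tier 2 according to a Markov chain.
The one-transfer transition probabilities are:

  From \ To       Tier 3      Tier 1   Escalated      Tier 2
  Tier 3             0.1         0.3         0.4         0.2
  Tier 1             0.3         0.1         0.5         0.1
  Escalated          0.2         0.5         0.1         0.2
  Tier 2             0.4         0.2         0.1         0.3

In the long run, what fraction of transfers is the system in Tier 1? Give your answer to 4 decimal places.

Let the stationary distribution be π with π = πP and π_1 + π_2 + π_3 + π_4 = 1.
π_1 = 0.1·π_1 + 0.3·π_2 + 0.2·π_3 + 0.4·π_4
π_2 = 0.3·π_1 + 0.1·π_2 + 0.5·π_3 + 0.2·π_4
π_3 = 0.4·π_1 + 0.5·π_2 + 0.1·π_3 + 0.1·π_4
Solving with the normalization constraint gives π = (0.2421, 0.2816, 0.2853, 0.1909).
So the stationary probability of Tier 1 is 0.2816.

0.2816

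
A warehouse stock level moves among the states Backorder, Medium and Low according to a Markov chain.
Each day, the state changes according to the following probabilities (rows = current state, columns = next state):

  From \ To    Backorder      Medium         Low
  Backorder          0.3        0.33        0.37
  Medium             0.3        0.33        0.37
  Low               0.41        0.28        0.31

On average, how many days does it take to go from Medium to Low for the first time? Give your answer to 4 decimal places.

2.7027

Let t(s) be the expected number of days to first reach Low from state s, with t(Low) = 0. Conditioning on the first day:
t(Backorder) = 1 + 0.3·t(Backorder) + 0.33·t(Medium)
t(Medium) = 1 + 0.3·t(Backorder) + 0.33·t(Medium)
Solving: t(Backorder) = 2.7027, t(Medium) = 2.7027.
Expected days from Medium to Low: 2.7027.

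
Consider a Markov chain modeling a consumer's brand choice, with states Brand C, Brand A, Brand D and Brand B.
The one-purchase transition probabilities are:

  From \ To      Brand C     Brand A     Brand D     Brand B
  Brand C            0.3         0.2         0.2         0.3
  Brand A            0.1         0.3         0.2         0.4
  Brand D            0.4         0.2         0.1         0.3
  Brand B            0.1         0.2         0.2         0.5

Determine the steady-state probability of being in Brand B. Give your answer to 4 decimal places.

Let the stationary distribution be π with π = πP and π_1 + π_2 + π_3 + π_4 = 1.
π_1 = 0.3·π_1 + 0.1·π_2 + 0.4·π_3 + 0.1·π_4
π_2 = 0.2·π_1 + 0.3·π_2 + 0.2·π_3 + 0.2·π_4
π_3 = 0.2·π_1 + 0.2·π_2 + 0.1·π_3 + 0.2·π_4
Solving with the normalization constraint gives π = (0.1932, 0.2222, 0.1818, 0.4028).
So the stationary probability of Brand B is 0.4028.

0.4028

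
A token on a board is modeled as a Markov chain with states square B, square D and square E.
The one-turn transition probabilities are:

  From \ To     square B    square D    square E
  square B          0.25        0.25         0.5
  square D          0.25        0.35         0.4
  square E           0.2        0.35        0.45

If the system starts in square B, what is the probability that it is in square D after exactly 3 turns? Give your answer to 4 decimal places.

Propagate the distribution vector 3 turns from square B.
After 0 turns: (1.0000, 0.0000, 0.0000)
After 1 turn: (0.2500, 0.2500, 0.5000)
After 2 turns: (0.2250, 0.3250, 0.4500)
After 3 turns: (0.2275, 0.3275, 0.4450)
P(in square D after 3 turns) = 0.3275

0.3275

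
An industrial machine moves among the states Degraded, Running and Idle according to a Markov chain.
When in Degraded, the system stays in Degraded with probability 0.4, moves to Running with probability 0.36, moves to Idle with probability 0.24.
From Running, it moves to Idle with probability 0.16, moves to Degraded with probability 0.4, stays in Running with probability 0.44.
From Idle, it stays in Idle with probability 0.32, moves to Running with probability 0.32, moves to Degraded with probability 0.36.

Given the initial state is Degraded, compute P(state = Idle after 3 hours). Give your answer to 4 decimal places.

Propagate the distribution vector 3 hours from Degraded.
After 0 hours: (1.0000, 0.0000, 0.0000)
After 1 hour: (0.4000, 0.3600, 0.2400)
After 2 hours: (0.3904, 0.3792, 0.2304)
After 3 hours: (0.3908, 0.3811, 0.2281)
P(in Idle after 3 hours) = 0.2281

0.2281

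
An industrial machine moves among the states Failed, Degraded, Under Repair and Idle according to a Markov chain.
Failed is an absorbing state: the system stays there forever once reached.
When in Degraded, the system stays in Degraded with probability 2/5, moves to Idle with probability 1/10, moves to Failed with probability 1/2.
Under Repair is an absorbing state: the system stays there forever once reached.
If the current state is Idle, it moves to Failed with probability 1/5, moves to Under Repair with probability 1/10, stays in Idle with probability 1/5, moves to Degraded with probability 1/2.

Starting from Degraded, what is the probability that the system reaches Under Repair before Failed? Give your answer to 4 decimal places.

0.0233

Let h(s) be the probability of absorption at Under Repair starting from transient state s. Then h(Under Repair) = 1 and h(Failed) = 0. By first-step analysis:
h(Degraded) = 0.5·0 + 0.4·h(Degraded) + 0.1·h(Idle)
h(Idle) = 0.2·0 + 0.5·h(Degraded) + 0.1·1 + 0.2·h(Idle)
Solving: h(Degraded) = 0.0233, h(Idle) = 0.1395.
Starting from Degraded, the probability is 0.0233.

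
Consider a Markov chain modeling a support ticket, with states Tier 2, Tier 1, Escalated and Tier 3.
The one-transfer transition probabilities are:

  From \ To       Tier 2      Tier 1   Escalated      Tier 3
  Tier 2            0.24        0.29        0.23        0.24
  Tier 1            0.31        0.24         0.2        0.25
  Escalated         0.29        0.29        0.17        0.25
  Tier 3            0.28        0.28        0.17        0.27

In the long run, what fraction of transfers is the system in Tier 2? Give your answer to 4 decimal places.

Let the stationary distribution be π with π = πP and π_1 + π_2 + π_3 + π_4 = 1.
π_1 = 0.24·π_1 + 0.31·π_2 + 0.29·π_3 + 0.28·π_4
π_2 = 0.29·π_1 + 0.24·π_2 + 0.29·π_3 + 0.28·π_4
π_3 = 0.23·π_1 + 0.2·π_2 + 0.17·π_3 + 0.17·π_4
Solving with the normalization constraint gives π = (0.2790, 0.2738, 0.1950, 0.2523).
So the stationary probability of Tier 2 is 0.2790.

0.2790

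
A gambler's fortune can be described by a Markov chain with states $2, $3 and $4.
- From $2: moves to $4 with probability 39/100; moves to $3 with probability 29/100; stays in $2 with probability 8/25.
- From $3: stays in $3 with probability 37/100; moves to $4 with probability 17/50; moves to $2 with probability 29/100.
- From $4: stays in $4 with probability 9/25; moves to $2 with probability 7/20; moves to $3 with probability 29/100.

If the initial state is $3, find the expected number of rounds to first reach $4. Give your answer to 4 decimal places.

2.8173

Let t(s) be the expected number of rounds to first reach $4 from state s, with t($4) = 0. Conditioning on the first round:
t($2) = 1 + 0.32·t($2) + 0.29·t($3)
t($3) = 1 + 0.29·t($2) + 0.37·t($3)
Solving: t($2) = 2.6721, t($3) = 2.8173.
Expected rounds from $3 to $4: 2.8173.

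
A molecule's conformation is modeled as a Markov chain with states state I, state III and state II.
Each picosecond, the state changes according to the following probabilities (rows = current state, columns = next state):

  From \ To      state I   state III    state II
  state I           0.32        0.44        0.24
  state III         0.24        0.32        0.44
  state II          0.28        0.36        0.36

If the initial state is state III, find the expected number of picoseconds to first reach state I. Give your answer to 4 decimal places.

Let t(s) be the expected number of picoseconds to first reach state I from state s, with t(state I) = 0. Conditioning on the first picosecond:
t(state III) = 1 + 0.32·t(state III) + 0.44·t(state II)
t(state II) = 1 + 0.36·t(state III) + 0.36·t(state II)
Solving: t(state III) = 3.9017, t(state II) = 3.7572.
Expected picoseconds from state III to state I: 3.9017.

3.9017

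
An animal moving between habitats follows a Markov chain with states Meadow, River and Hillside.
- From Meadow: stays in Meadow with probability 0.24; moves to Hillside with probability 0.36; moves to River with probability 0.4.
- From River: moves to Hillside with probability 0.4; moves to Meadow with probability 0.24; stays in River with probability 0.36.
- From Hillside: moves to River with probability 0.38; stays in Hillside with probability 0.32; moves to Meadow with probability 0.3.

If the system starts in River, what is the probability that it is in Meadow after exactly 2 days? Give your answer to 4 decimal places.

0.2640

Sum over the intermediate state after 1 day:
P = P(River→Meadow)·P(Meadow→Meadow) + P(River→River)·P(River→Meadow) + P(River→Hillside)·P(Hillside→Meadow)
  = 0.24×0.24 + 0.36×0.24 + 0.4×0.3
  = 0.0576 + 0.0864 + 0.1200 = 0.2640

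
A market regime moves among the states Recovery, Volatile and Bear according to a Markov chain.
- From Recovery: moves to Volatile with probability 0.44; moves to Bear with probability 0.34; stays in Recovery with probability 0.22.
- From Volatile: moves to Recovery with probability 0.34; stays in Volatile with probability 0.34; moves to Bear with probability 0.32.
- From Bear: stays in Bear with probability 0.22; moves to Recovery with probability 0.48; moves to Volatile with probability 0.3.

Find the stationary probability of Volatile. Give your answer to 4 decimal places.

0.3622

Let the stationary distribution be π with π = πP and π_1 + π_2 + π_3 = 1.
π_1 = 0.22·π_1 + 0.34·π_2 + 0.48·π_3
π_2 = 0.44·π_1 + 0.34·π_2 + 0.3·π_3
Solving with the normalization constraint gives π = (0.3407, 0.3622, 0.2971).
So the stationary probability of Volatile is 0.3622.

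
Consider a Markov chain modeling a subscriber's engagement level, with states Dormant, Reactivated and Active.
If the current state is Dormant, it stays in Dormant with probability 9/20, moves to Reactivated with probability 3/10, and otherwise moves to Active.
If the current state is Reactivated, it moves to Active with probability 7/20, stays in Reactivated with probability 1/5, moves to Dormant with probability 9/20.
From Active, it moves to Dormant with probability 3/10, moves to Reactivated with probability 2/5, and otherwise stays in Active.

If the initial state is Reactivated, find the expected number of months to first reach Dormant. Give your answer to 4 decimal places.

Let t(s) be the expected number of months to first reach Dormant from state s, with t(Dormant) = 0. Conditioning on the first month:
t(Reactivated) = 1 + 0.2·t(Reactivated) + 0.35·t(Active)
t(Active) = 1 + 0.4·t(Reactivated) + 0.3·t(Active)
Solving: t(Reactivated) = 2.5000, t(Active) = 2.8571.
Expected months from Reactivated to Dormant: 2.5000.

2.5000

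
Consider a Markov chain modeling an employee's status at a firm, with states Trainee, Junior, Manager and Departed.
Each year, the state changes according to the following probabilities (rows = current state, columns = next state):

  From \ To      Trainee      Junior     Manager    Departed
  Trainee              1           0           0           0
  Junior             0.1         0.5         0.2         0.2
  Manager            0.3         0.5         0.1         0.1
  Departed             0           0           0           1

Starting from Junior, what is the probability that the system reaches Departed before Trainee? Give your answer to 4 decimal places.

0.5714

Let h(s) be the probability of absorption at Departed starting from transient state s. Then h(Departed) = 1 and h(Trainee) = 0. By first-step analysis:
h(Junior) = 0.1·0 + 0.5·h(Junior) + 0.2·h(Manager) + 0.2·1
h(Manager) = 0.3·0 + 0.5·h(Junior) + 0.1·h(Manager) + 0.1·1
Solving: h(Junior) = 0.5714, h(Manager) = 0.4286.
Starting from Junior, the probability is 0.5714.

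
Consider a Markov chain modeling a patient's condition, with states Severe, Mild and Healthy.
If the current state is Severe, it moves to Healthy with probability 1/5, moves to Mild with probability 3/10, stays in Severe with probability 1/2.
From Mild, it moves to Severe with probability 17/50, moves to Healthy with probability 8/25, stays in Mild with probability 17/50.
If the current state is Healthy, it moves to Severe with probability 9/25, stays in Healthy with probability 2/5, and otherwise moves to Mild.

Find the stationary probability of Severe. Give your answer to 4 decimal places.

Let the stationary distribution be π with π = πP and π_1 + π_2 + π_3 = 1.
π_1 = 0.5·π_1 + 0.34·π_2 + 0.36·π_3
π_2 = 0.3·π_1 + 0.34·π_2 + 0.24·π_3
Solving with the normalization constraint gives π = (0.4118, 0.2941, 0.2941).
So the stationary probability of Severe is 0.4118.

0.4118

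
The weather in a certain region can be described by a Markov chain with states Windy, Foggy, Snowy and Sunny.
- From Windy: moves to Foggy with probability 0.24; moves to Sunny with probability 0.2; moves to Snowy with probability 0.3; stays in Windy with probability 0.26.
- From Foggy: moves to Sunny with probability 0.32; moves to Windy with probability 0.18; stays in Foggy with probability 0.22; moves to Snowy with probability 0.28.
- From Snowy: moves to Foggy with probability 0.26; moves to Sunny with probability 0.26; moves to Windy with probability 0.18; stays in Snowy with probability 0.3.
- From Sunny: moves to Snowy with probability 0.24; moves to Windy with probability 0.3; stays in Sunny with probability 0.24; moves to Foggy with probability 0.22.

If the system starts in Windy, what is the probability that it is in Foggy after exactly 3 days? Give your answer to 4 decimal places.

Propagate the distribution vector 3 days from Windy.
After 0 days: (1.0000, 0.0000, 0.0000, 0.0000)
After 1 day: (0.2600, 0.2400, 0.3000, 0.2000)
After 2 days: (0.2248, 0.2372, 0.2832, 0.2548)
After 3 days: (0.2286, 0.2358, 0.2800, 0.2556)
P(in Foggy after 3 days) = 0.2358

0.2358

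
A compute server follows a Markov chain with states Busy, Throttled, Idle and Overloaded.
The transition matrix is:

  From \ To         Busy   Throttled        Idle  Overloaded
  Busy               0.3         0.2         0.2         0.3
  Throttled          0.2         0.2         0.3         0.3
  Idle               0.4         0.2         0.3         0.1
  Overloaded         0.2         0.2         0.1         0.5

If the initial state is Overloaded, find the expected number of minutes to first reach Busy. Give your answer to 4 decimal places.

Let t(s) be the expected number of minutes to first reach Busy from state s, with t(Busy) = 0. Conditioning on the first minute:
t(Throttled) = 1 + 0.2·t(Throttled) + 0.3·t(Idle) + 0.3·t(Overloaded)
t(Idle) = 1 + 0.2·t(Throttled) + 0.3·t(Idle) + 0.1·t(Overloaded)
t(Overloaded) = 1 + 0.2·t(Throttled) + 0.1·t(Idle) + 0.5·t(Overloaded)
Solving: t(Throttled) = 4.0426, t(Idle) = 3.1915, t(Overloaded) = 4.2553.
Expected minutes from Overloaded to Busy: 4.2553.

4.2553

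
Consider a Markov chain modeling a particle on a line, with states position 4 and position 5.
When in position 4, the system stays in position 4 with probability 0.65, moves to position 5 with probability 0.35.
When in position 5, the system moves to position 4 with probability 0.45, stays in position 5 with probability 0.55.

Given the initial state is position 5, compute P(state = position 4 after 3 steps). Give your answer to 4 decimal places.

0.5580

Propagate the distribution vector 3 steps from position 5.
After 0 steps: (0.0000, 1.0000)
After 1 step: (0.4500, 0.5500)
After 2 steps: (0.5400, 0.4600)
After 3 steps: (0.5580, 0.4420)
P(in position 4 after 3 steps) = 0.5580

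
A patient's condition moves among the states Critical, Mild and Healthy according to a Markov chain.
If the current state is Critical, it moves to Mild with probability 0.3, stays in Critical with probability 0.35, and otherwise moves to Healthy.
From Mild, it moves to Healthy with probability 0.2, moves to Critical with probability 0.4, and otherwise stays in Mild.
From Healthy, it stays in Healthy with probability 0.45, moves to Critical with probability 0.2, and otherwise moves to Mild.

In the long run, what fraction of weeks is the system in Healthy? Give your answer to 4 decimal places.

0.3303

Let the stationary distribution be π with π = πP and π_1 + π_2 + π_3 = 1.
π_1 = 0.35·π_1 + 0.4·π_2 + 0.2·π_3
π_2 = 0.3·π_1 + 0.4·π_2 + 0.35·π_3
Solving with the normalization constraint gives π = (0.3180, 0.3517, 0.3303).
So the stationary probability of Healthy is 0.3303.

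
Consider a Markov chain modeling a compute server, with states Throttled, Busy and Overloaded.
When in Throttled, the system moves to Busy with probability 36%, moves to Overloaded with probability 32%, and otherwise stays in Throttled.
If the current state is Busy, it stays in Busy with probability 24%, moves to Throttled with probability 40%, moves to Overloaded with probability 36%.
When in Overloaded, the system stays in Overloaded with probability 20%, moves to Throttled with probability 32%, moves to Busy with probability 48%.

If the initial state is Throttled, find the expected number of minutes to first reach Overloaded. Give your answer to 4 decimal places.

3.0043

Let t(s) be the expected number of minutes to first reach Overloaded from state s, with t(Overloaded) = 0. Conditioning on the first minute:
t(Throttled) = 1 + 0.32·t(Throttled) + 0.36·t(Busy)
t(Busy) = 1 + 0.4·t(Throttled) + 0.24·t(Busy)
Solving: t(Throttled) = 3.0043, t(Busy) = 2.8970.
Expected minutes from Throttled to Overloaded: 3.0043.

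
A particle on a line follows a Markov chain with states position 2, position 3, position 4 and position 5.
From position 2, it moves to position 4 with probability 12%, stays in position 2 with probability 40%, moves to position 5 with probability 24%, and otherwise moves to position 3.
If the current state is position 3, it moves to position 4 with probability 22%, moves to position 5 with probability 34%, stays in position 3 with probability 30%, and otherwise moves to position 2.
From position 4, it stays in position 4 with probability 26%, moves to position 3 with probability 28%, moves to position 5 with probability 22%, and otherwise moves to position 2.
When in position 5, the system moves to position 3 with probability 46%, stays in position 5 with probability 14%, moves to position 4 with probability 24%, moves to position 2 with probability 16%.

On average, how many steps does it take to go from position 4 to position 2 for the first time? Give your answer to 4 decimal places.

Let t(s) be the expected number of steps to first reach position 2 from state s, with t(position 2) = 0. Conditioning on the first step:
t(position 3) = 1 + 0.3·t(position 3) + 0.22·t(position 4) + 0.34·t(position 5)
t(position 4) = 1 + 0.28·t(position 3) + 0.26·t(position 4) + 0.22·t(position 5)
t(position 5) = 1 + 0.46·t(position 3) + 0.24·t(position 4) + 0.14·t(position 5)
Solving: t(position 3) = 5.9292, t(position 4) = 5.3252, t(position 5) = 5.8204.
Expected steps from position 4 to position 2: 5.3252.

5.3252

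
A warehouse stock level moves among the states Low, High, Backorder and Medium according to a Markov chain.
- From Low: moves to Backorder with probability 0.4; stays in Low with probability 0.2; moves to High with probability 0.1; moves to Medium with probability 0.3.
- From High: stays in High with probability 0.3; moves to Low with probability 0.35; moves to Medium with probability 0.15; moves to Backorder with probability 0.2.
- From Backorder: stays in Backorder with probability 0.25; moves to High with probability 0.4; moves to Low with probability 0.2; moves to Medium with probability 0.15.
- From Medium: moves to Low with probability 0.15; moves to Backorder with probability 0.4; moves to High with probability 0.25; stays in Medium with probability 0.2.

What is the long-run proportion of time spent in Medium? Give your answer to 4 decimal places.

0.1944

Let the stationary distribution be π with π = πP and π_1 + π_2 + π_3 + π_4 = 1.
π_1 = 0.2·π_1 + 0.35·π_2 + 0.2·π_3 + 0.15·π_4
π_2 = 0.1·π_1 + 0.3·π_2 + 0.4·π_3 + 0.25·π_4
π_3 = 0.4·π_1 + 0.2·π_2 + 0.25·π_3 + 0.4·π_4
Solving with the normalization constraint gives π = (0.2314, 0.2740, 0.3002, 0.1944).
So the stationary probability of Medium is 0.1944.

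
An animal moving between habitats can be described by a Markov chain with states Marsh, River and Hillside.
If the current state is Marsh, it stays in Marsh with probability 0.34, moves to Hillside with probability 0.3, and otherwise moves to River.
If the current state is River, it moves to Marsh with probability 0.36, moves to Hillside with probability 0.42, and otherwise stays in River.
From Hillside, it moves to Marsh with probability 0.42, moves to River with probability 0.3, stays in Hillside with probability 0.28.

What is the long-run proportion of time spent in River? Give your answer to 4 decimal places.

Let the stationary distribution be π with π = πP and π_1 + π_2 + π_3 = 1.
π_1 = 0.34·π_1 + 0.36·π_2 + 0.42·π_3
π_2 = 0.36·π_1 + 0.22·π_2 + 0.3·π_3
Solving with the normalization constraint gives π = (0.3723, 0.2985, 0.3292).
So the stationary probability of River is 0.2985.

0.2985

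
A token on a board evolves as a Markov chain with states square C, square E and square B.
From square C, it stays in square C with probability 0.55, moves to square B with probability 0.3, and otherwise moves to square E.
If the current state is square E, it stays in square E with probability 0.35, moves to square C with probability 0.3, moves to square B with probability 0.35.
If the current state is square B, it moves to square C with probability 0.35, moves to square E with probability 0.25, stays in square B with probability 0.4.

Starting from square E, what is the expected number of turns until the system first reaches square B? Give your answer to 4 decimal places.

3.0303

Let t(s) be the expected number of turns to first reach square B from state s, with t(square B) = 0. Conditioning on the first turn:
t(square C) = 1 + 0.55·t(square C) + 0.15·t(square E)
t(square E) = 1 + 0.3·t(square C) + 0.35·t(square E)
Solving: t(square C) = 3.2323, t(square E) = 3.0303.
Expected turns from square E to square B: 3.0303.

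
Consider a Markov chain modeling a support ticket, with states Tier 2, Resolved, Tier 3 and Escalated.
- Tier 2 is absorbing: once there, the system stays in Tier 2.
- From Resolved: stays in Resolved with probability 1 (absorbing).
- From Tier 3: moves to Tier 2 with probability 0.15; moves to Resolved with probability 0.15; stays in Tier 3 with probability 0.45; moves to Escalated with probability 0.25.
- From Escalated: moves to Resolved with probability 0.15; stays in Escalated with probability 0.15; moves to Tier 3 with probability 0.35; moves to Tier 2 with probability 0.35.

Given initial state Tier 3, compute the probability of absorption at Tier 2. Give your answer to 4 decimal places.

0.5658

Let h(s) be the probability of absorption at Tier 2 starting from transient state s. Then h(Tier 2) = 1 and h(Resolved) = 0. By first-step analysis:
h(Tier 3) = 0.15·1 + 0.15·0 + 0.45·h(Tier 3) + 0.25·h(Escalated)
h(Escalated) = 0.35·1 + 0.15·0 + 0.35·h(Tier 3) + 0.15·h(Escalated)
Solving: h(Tier 3) = 0.5658, h(Escalated) = 0.6447.
Starting from Tier 3, the probability is 0.5658.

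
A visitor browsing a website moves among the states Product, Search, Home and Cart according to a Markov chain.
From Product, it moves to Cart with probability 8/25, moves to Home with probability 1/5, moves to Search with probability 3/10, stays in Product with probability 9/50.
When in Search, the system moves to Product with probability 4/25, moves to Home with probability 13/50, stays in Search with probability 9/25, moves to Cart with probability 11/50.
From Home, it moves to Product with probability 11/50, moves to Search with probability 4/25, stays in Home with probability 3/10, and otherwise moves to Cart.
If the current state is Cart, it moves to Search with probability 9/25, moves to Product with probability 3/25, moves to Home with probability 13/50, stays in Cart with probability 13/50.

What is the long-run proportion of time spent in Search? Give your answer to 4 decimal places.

0.2979

Let the stationary distribution be π with π = πP and π_1 + π_2 + π_3 + π_4 = 1.
π_1 = 0.18·π_1 + 0.16·π_2 + 0.22·π_3 + 0.12·π_4
π_2 = 0.3·π_1 + 0.36·π_2 + 0.16·π_3 + 0.36·π_4
π_3 = 0.2·π_1 + 0.26·π_2 + 0.3·π_3 + 0.26·π_4
Solving with the normalization constraint gives π = (0.1680, 0.2979, 0.2603, 0.2738).
So the stationary probability of Search is 0.2979.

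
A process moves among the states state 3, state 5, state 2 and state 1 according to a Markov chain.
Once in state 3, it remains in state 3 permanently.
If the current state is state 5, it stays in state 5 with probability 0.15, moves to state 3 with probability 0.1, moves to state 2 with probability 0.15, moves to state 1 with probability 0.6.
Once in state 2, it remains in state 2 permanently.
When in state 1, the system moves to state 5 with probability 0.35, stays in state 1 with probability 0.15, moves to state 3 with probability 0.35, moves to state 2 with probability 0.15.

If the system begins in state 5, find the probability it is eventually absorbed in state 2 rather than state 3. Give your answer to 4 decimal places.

0.4244

Let h(s) be the probability of absorption at state 2 starting from transient state s. Then h(state 2) = 1 and h(state 3) = 0. By first-step analysis:
h(state 5) = 0.1·0 + 0.15·h(state 5) + 0.15·1 + 0.6·h(state 1)
h(state 1) = 0.35·0 + 0.35·h(state 5) + 0.15·1 + 0.15·h(state 1)
Solving: h(state 5) = 0.4244, h(state 1) = 0.3512.
Starting from state 5, the probability is 0.4244.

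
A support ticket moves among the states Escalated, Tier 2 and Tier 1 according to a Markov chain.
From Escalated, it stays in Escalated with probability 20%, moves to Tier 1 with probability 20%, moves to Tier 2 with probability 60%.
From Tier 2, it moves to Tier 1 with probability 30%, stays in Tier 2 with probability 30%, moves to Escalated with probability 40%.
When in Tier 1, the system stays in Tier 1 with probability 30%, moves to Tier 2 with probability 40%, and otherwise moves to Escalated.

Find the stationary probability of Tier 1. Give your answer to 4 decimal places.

0.2689

Let the stationary distribution be π with π = πP and π_1 + π_2 + π_3 = 1.
π_1 = 0.2·π_1 + 0.4·π_2 + 0.3·π_3
π_2 = 0.6·π_1 + 0.3·π_2 + 0.4·π_3
Solving with the normalization constraint gives π = (0.3109, 0.4202, 0.2689).
So the stationary probability of Tier 1 is 0.2689.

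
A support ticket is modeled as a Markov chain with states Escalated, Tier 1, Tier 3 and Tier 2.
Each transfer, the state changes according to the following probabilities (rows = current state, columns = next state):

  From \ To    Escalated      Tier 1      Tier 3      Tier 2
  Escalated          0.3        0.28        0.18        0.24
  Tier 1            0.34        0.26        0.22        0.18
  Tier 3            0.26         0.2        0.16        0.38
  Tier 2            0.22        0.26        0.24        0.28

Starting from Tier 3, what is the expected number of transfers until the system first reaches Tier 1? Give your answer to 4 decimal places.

Let t(s) be the expected number of transfers to first reach Tier 1 from state s, with t(Tier 1) = 0. Conditioning on the first transfer:
t(Escalated) = 1 + 0.3·t(Escalated) + 0.18·t(Tier 3) + 0.24·t(Tier 2)
t(Tier 3) = 1 + 0.26·t(Escalated) + 0.16·t(Tier 3) + 0.38·t(Tier 2)
t(Tier 2) = 1 + 0.22·t(Escalated) + 0.24·t(Tier 3) + 0.28·t(Tier 2)
Solving: t(Escalated) = 3.8608, t(Tier 3) = 4.1774, t(Tier 2) = 3.9611.
Expected transfers from Tier 3 to Tier 1: 4.1774.

4.1774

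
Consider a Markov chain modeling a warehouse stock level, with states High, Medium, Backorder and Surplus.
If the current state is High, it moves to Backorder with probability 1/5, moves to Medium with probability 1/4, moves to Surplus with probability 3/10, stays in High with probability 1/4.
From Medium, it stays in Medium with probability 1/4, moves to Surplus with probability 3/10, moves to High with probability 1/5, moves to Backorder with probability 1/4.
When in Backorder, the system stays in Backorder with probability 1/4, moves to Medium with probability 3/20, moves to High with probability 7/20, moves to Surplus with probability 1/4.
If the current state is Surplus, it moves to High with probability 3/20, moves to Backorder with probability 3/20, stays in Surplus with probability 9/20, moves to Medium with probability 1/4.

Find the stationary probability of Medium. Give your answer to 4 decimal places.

Let the stationary distribution be π with π = πP and π_1 + π_2 + π_3 + π_4 = 1.
π_1 = 0.25·π_1 + 0.2·π_2 + 0.35·π_3 + 0.15·π_4
π_2 = 0.25·π_1 + 0.25·π_2 + 0.15·π_3 + 0.25·π_4
π_3 = 0.2·π_1 + 0.25·π_2 + 0.25·π_3 + 0.15·π_4
Solving with the normalization constraint gives π = (0.2249, 0.2295, 0.2047, 0.3409).
So the stationary probability of Medium is 0.2295.

0.2295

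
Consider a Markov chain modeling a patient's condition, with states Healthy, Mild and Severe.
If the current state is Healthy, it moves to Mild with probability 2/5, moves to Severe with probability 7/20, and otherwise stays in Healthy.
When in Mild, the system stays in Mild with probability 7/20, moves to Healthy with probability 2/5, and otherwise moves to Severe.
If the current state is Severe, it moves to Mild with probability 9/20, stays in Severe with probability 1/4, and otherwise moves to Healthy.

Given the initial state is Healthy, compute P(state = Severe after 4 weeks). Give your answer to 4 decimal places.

0.2823

Propagate the distribution vector 4 weeks from Healthy.
After 0 weeks: (1.0000, 0.0000, 0.0000)
After 1 week: (0.2500, 0.4000, 0.3500)
After 2 weeks: (0.3275, 0.3975, 0.2750)
After 3 weeks: (0.3234, 0.3939, 0.2828)
After 4 weeks: (0.3232, 0.3944, 0.2823)
P(in Severe after 4 weeks) = 0.2823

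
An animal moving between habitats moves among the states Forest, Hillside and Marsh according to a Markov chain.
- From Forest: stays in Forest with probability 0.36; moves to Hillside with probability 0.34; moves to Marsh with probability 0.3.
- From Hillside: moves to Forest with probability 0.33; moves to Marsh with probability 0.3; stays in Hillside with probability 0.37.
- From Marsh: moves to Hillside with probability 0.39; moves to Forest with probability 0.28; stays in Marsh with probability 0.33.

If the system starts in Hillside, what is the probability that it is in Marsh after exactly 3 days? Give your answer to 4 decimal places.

0.3093

Propagate the distribution vector 3 days from Hillside.
After 0 days: (0.0000, 1.0000, 0.0000)
After 1 day: (0.3300, 0.3700, 0.3000)
After 2 days: (0.3249, 0.3661, 0.3090)
After 3 days: (0.3243, 0.3664, 0.3093)
P(in Marsh after 3 days) = 0.3093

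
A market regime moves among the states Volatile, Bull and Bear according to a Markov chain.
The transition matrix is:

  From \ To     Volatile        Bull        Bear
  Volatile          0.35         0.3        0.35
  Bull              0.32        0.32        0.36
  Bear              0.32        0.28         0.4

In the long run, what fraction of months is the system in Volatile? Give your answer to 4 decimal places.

Let the stationary distribution be π with π = πP and π_1 + π_2 + π_3 = 1.
π_1 = 0.35·π_1 + 0.32·π_2 + 0.32·π_3
π_2 = 0.3·π_1 + 0.32·π_2 + 0.28·π_3
Solving with the normalization constraint gives π = (0.3299, 0.2985, 0.3716).
So the stationary probability of Volatile is 0.3299.

0.3299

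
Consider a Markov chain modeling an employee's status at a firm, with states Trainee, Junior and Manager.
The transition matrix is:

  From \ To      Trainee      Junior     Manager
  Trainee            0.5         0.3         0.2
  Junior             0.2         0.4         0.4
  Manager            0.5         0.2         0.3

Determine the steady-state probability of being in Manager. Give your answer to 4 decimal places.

0.2892

Let the stationary distribution be π with π = πP and π_1 + π_2 + π_3 = 1.
π_1 = 0.5·π_1 + 0.2·π_2 + 0.5·π_3
π_2 = 0.3·π_1 + 0.4·π_2 + 0.2·π_3
Solving with the normalization constraint gives π = (0.4096, 0.3012, 0.2892).
So the stationary probability of Manager is 0.2892.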